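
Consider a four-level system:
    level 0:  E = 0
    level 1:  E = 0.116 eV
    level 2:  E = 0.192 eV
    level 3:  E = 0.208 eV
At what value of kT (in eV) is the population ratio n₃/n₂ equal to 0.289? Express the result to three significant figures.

0.0129 eV

n₃/n₂ = exp[−(E₃−E₂)/kT] = 0.289.
⇒ (E₃−E₂)/kT = ln(1/0.289) = ln(3.4602) = 1.2413.
kT = 0.016 eV / 1.2413 = 0.0129 eV.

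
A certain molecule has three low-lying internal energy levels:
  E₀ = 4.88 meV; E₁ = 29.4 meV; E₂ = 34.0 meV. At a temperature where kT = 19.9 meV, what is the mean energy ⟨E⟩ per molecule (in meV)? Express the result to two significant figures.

14 meV

Eᵢ/kT = 0.2452, 1.477, 1.709.
Z = Σ e^(−Eᵢ/kT) = e^(−0.2452) + e^(−1.477) + e^(−1.709) = 0.7825 + 0.2283 + 0.1810 = 1.192.
⟨E⟩ = Σ Eᵢ e^(−Eᵢ/kT) / Z = (4.88·0.7825 + 29.4·0.2283 + 34.0·0.1810) / 1.192 = 14 meV.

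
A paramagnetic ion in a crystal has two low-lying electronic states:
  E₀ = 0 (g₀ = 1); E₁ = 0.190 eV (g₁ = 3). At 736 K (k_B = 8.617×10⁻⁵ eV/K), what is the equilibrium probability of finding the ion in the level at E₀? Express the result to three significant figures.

k_BT = 8.617×10⁻⁵ × 736 K = 0.063421 eV.
Eᵢ/kT = 0, 2.9959.
Z = Σ gᵢe^(−Eᵢ/kT) = 1·e^(−0) + 3·e^(−2.9959) = 1.0000 + 0.14997 = 1.1500.
P₀ = g₀ e^(−E₀/kT) / Z = 1.0000/1.1500 = 0.870.

0.870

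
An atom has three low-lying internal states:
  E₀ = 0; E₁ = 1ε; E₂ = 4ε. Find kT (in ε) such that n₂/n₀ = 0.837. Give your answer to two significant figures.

22 ε

n₂/n₀ = exp[−(E₂−E₀)/kT] = 0.837.
⇒ (E₂−E₀)/kT = ln(1/0.837) = ln(1.195) = 0.1781.
kT = 4ε / 0.1781 = 22 ε.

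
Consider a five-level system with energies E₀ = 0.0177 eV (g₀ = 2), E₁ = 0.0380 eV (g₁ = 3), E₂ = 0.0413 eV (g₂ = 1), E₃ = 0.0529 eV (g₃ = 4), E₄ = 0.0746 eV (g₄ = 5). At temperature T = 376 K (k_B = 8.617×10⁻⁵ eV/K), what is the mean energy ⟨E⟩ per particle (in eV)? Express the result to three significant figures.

k_BT = 8.617×10⁻⁵ × 376 K = 0.032400 eV.
Eᵢ/kT = 0.54630, 1.1728, 1.2747, 1.6327, 2.3025.
Z = Σ gᵢe^(−Eᵢ/kT) = 2·e^(−0.54630) + 3·e^(−1.1728) + 1·e^(−1.2747) + 4·e^(−1.6327) + 5·e^(−2.3025) = 1.1582 + 0.92850 + 0.27951 + 0.78161 + 0.50004 = 3.6479.
⟨E⟩ = Σ Eᵢ gᵢe^(−Eᵢ/kT) / Z = (0.0177·1.1582 + 0.0380·0.92850 + 0.0413·0.27951 + 0.0529·0.78161 + 0.0746·0.50004) / 3.6479 = 0.0400 eV.

0.0400 eV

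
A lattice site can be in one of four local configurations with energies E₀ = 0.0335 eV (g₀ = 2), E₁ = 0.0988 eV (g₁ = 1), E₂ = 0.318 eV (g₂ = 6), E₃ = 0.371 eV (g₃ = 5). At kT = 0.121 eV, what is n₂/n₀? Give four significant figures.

0.2858

n₂/n₀ = (g₂/g₀) exp[−(E₂−E₀)/kT] = (6/2) × exp(−(0.2845 eV)/(0.121 eV)) = (6/2) × exp(-2.35124) = 0.2858.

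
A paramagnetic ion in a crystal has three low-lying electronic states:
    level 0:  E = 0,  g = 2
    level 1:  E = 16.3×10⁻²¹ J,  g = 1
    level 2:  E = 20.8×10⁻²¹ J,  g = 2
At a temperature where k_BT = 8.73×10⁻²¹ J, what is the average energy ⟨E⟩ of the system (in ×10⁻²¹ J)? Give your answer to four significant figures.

2.719 ×10⁻²¹ J

Eᵢ/kT = 0, 1.86712, 2.38259.
Z = Σ gᵢe^(−Eᵢ/kT) = 2·e^(−0) + 1·e^(−1.86712) + 2·e^(−2.38259) = 2.00000 + 0.154568 + 0.184622 = 2.33919.
⟨E⟩ = Σ Eᵢ gᵢe^(−Eᵢ/kT) / Z = (0·2.00000 + 16.3·0.154568 + 20.8·0.184622) / 2.33919 = 2.719 ×10⁻²¹ J.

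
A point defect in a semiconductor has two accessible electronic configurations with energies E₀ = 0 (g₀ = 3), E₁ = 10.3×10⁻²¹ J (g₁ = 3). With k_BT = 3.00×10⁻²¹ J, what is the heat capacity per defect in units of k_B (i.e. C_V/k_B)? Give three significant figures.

0.357

Eᵢ/kT = 0, 3.4333.
Z = Σ gᵢe^(−Eᵢ/kT) = 3·e^(−0) + 3·e^(−3.4333) = 3.0000 + 0.096841 = 3.0968.
⟨E⟩ = 0.32209, ⟨E²⟩ = 3.3176.
C_V/k_B = (⟨E²⟩ − ⟨E⟩²)/(kT)² = (3.3176 − 0.10374)/9.0000 = 0.357.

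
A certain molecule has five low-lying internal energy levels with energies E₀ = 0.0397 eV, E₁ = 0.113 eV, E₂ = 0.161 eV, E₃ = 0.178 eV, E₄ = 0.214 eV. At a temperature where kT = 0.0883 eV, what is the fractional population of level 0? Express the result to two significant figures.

0.49

Eᵢ/kT = 0.4496, 1.280, 1.823, 2.016, 2.424.
Z = Σ e^(−Eᵢ/kT) = e^(−0.4496) + e^(−1.280) + e^(−1.823) + e^(−2.016) + e^(−2.424) = 0.6379 + 0.2780 + 0.1615 + 0.1332 + 0.08857 = 1.299.
P₀ = e^(−E₀/kT) / Z = 0.6379/1.299 = 0.49.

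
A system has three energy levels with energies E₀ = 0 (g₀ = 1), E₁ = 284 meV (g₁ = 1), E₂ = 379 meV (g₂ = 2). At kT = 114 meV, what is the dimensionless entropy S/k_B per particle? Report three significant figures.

0.530

Eᵢ/kT = 0, 2.4912, 3.3246.
Z = Σ gᵢe^(−Eᵢ/kT) = 1·e^(−0) + 1·e^(−2.4912) + 2·e^(−3.3246) = 1.0000 + 0.082811 + 0.071974 = 1.1548.
⟨E⟩ = Σ EᵢPᵢ = 43.987 meV.
S/k_B = ln Z + ⟨E⟩/kT = ln(1.1548) + 43.987/114 = 0.14393 + 0.38585 = 0.530.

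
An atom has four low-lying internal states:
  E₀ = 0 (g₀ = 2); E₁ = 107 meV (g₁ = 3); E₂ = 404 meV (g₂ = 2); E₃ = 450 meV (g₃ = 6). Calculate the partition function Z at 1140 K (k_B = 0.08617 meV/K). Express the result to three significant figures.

k_BT = 0.08617 × 1140 K = 98.234 meV.
Eᵢ/kT = 0, 1.0892, 4.1126, 4.5809.
Z = Σ gᵢe^(−Eᵢ/kT) = 2·e^(−0) + 3·e^(−1.0892) + 2·e^(−4.1126) + 6·e^(−4.5809) = 2.0000 + 1.0095 + 0.032730 + 0.061474 = 3.1037.

Z = 3.10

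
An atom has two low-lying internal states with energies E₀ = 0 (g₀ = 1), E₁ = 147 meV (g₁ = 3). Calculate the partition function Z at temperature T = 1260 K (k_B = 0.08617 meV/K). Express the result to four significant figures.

k_BT = 0.08617 × 1260 K = 108.574 meV.
Eᵢ/kT = 0, 1.35392.
Z = Σ gᵢe^(−Eᵢ/kT) = 1·e^(−0) + 3·e^(−1.35392) = 1.00000 + 0.774678 = 1.77468.

Z = 1.775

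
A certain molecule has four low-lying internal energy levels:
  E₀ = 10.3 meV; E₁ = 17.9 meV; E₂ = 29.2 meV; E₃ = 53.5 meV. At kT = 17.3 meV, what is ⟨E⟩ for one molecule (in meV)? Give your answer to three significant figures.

17.5 meV

Eᵢ/kT = 0.59538, 1.0347, 1.6879, 3.0925.
Z = Σ e^(−Eᵢ/kT) = e^(−0.59538) + e^(−1.0347) + e^(−1.6879) + e^(−3.0925) = 0.55135 + 0.35533 + 0.18491 + 0.045388 = 1.1370.
⟨E⟩ = Σ Eᵢ e^(−Eᵢ/kT) / Z = (10.3·0.55135 + 17.9·0.35533 + 29.2·0.18491 + 53.5·0.045388) / 1.1370 = 17.5 meV.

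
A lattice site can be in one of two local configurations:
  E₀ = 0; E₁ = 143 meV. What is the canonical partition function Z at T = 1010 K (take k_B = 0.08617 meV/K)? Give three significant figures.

k_BT = 0.08617 × 1010 K = 87.032 meV.
Eᵢ/kT = 0, 1.6431.
Z = Σ e^(−Eᵢ/kT) = e^(−0) + e^(−1.6431) = 1.0000 + 0.19338 = 1.1934.

Z = 1.19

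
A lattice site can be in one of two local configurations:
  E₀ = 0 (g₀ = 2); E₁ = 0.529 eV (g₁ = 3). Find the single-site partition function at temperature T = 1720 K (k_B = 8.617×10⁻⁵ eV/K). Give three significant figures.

k_BT = 8.617×10⁻⁵ × 1720 K = 0.14821 eV.
Eᵢ/kT = 0, 3.5693.
Z = Σ gᵢe^(−Eᵢ/kT) = 2·e^(−0) + 3·e^(−3.5693) = 2.0000 + 0.084527 = 2.0845.

Z = 2.08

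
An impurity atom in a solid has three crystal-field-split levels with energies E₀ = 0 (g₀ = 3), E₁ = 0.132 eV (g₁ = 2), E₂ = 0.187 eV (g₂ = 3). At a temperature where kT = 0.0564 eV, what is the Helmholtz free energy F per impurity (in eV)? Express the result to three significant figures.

-0.0674 eV

Eᵢ/kT = 0, 2.3404, 3.3156.
Z = Σ gᵢe^(−Eᵢ/kT) = 3·e^(−0) + 2·e^(−2.3404) + 3·e^(−3.3156) = 3.0000 + 0.19258 + 0.10894 = 3.3015.
F = −kT ln Z = −0.0564 × ln(3.3015) = −0.0564 × 1.1944 = -0.0674 eV.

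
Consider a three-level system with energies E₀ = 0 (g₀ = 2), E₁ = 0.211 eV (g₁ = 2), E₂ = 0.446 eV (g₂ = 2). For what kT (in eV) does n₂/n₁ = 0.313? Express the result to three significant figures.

0.202 eV

n₂/n₁ = (g₂/g₁) exp[−(E₂−E₁)/kT] = 0.313.
⇒ (E₂−E₁)/kT = ln((2/2)/0.313) = ln(3.1949) = 1.1616.
kT = 0.235 eV / 1.1616 = 0.202 eV.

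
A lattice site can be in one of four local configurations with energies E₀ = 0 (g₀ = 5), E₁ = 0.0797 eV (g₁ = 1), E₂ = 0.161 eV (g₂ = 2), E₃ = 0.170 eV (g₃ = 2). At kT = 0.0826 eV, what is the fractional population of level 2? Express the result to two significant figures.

0.048

Eᵢ/kT = 0, 0.9649, 1.949, 2.058.
Z = Σ gᵢe^(−Eᵢ/kT) = 5·e^(−0) + 1·e^(−0.9649) + 2·e^(−1.949) + 2·e^(−2.058) = 5.000 + 0.3810 + 0.2848 + 0.2554 = 5.921.
P₂ = g₂ e^(−E₂/kT) / Z = 0.2848/5.921 = 0.048.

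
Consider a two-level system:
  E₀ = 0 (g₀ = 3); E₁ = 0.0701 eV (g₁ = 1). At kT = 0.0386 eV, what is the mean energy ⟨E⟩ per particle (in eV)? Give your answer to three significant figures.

0.00361 eV

Eᵢ/kT = 0, 1.8161.
Z = Σ gᵢe^(−Eᵢ/kT) = 3·e^(−0) + 1·e^(−1.8161) = 3.0000 + 0.16266 = 3.1627.
⟨E⟩ = Σ Eᵢ gᵢe^(−Eᵢ/kT) / Z = (0·3.0000 + 0.0701·0.16266) / 3.1627 = 0.00361 eV.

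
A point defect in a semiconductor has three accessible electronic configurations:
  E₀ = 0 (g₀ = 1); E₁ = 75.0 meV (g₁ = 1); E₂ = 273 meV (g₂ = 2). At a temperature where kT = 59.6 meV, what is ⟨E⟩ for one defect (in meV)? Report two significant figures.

Eᵢ/kT = 0, 1.258, 4.581.
Z = Σ gᵢe^(−Eᵢ/kT) = 1·e^(−0) + 1·e^(−1.258) + 2·e^(−4.581) = 1.000 + 0.2842 + 0.02049 = 1.305.
⟨E⟩ = Σ Eᵢ gᵢe^(−Eᵢ/kT) / Z = (0·1.000 + 75.0·0.2842 + 273·0.02049) / 1.305 = 21 meV.

21 meV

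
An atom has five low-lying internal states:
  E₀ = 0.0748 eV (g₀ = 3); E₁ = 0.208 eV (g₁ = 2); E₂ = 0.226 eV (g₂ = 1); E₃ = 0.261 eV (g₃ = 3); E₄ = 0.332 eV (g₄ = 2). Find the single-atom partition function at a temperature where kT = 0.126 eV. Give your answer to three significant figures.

Z = 2.73

Eᵢ/kT = 0.59365, 1.6508, 1.7937, 2.0714, 2.6349.
Z = Σ gᵢe^(−Eᵢ/kT) = 3·e^(−0.59365) + 2·e^(−1.6508) + 1·e^(−1.7937) + 3·e^(−2.0714) + 2·e^(−2.6349) = 1.6569 + 0.38379 + 0.16634 + 0.37803 + 0.14345 = 2.7285.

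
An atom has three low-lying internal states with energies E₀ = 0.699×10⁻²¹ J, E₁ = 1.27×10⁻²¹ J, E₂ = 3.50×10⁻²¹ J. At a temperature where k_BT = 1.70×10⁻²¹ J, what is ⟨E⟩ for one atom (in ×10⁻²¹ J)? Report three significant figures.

1.20 ×10⁻²¹ J

Eᵢ/kT = 0.41118, 0.74706, 2.0588.
Z = Σ e^(−Eᵢ/kT) = e^(−0.41118) + e^(−0.74706) + e^(−2.0588) = 0.66287 + 0.47376 + 0.12761 = 1.2642.
⟨E⟩ = Σ Eᵢ e^(−Eᵢ/kT) / Z = (0.699·0.66287 + 1.27·0.47376 + 3.50·0.12761) / 1.2642 = 1.20 ×10⁻²¹ J.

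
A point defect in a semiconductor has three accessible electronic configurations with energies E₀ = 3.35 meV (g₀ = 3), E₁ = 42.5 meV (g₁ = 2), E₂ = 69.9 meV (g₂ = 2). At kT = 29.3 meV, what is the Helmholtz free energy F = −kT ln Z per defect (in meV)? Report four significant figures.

-35.24 meV

Eᵢ/kT = 0.114334, 1.45051, 2.38567.
Z = Σ gᵢe^(−Eᵢ/kT) = 3·e^(−0.114334) + 2·e^(−1.45051) + 2·e^(−2.38567) = 2.67588 + 0.468901 + 0.184055 = 3.32884.
F = −kT ln Z = −29.3 × ln(3.32884) = −29.3 × 1.20262 = -35.24 meV.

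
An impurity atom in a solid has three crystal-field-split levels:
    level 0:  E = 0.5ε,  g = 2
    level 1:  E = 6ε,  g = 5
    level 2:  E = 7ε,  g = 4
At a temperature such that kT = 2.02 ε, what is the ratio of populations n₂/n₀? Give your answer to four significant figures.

0.08008

n₂/n₀ = (g₂/g₀) exp[−(E₂−E₀)/kT] = (4/2) × exp(−(6.5ε)/(2.02ε)) = (4/2) × exp(-3.21782) = 0.08008.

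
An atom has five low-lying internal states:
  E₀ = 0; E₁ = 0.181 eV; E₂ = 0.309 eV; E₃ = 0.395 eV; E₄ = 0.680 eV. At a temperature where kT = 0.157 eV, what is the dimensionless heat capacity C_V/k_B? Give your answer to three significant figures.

Eᵢ/kT = 0, 1.1529, 1.9682, 2.5159, 4.3312.
Z = Σ e^(−Eᵢ/kT) = e^(−0) + e^(−1.1529) + e^(−1.9682) + e^(−2.5159) + e^(−4.3312) = 1.0000 + 0.31572 + 0.13971 + 0.080790 + 0.013152 = 1.5494.
⟨E⟩ = 0.091113 eV, ⟨E²⟩ = 0.027346 eV².
C_V/k_B = (⟨E²⟩ − ⟨E⟩²)/(kT)² = (0.027346 − 0.0083016)/0.024649 = 0.773.

0.773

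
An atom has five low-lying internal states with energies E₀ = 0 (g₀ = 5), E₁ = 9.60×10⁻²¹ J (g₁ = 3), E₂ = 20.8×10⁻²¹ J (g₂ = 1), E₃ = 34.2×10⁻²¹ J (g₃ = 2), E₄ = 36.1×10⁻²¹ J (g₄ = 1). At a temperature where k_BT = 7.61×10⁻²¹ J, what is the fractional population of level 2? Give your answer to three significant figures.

0.0109

Eᵢ/kT = 0, 1.2615, 2.7332, 4.4941, 4.7438.
Z = Σ gᵢe^(−Eᵢ/kT) = 5·e^(−0) + 3·e^(−1.2615) + 1·e^(−2.7332) + 2·e^(−4.4941) + 1·e^(−4.7438) = 5.0000 + 0.84969 + 0.065011 + 0.022349 + 0.0087055 = 5.9458.
P₂ = g₂ e^(−E₂/kT) / Z = 0.065011/5.9458 = 0.0109.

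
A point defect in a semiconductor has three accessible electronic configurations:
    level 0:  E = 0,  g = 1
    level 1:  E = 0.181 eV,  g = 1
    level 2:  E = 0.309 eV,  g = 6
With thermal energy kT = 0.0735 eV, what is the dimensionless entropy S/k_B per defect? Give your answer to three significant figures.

0.660

Eᵢ/kT = 0, 2.4626, 4.2041.
Z = Σ gᵢe^(−Eᵢ/kT) = 1·e^(−0) + 1·e^(−2.4626) + 6·e^(−4.2041) = 1.0000 + 0.085213 + 0.089605 = 1.1748.
⟨E⟩ = Σ EᵢPᵢ = 0.036697 eV.
S/k_B = ln Z + ⟨E⟩/kT = ln(1.1748) + 0.036697/0.0735 = 0.16110 + 0.49928 = 0.660.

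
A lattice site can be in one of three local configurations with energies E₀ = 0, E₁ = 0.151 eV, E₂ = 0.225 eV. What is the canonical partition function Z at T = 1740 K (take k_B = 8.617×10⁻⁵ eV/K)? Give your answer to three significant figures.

Z = 1.59

k_BT = 8.617×10⁻⁵ × 1740 K = 0.14994 eV.
Eᵢ/kT = 0, 1.0071, 1.5006.
Z = Σ e^(−Eᵢ/kT) = e^(−0) + e^(−1.0071) + e^(−1.5006) = 1.0000 + 0.36528 + 0.22300 = 1.5883.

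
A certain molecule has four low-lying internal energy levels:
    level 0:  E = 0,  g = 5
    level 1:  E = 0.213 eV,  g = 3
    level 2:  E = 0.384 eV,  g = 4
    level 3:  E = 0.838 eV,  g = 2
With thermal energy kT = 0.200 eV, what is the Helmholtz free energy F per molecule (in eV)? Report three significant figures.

-0.379 eV

Eᵢ/kT = 0, 1.0650, 1.9200, 4.1900.
Z = Σ gᵢe^(−Eᵢ/kT) = 5·e^(−0) + 3·e^(−1.0650) + 4·e^(−1.9200) + 2·e^(−4.1900) = 5.0000 + 1.0342 + 0.58643 + 0.030293 = 6.6509.
F = −kT ln Z = −0.200 × ln(6.6509) = −0.200 × 1.8948 = -0.379 eV.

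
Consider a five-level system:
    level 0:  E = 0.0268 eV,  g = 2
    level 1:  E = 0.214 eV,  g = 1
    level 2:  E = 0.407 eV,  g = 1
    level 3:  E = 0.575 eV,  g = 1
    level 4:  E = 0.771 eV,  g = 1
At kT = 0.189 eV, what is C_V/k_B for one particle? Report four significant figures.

Eᵢ/kT = 0.141799, 1.13228, 2.15344, 3.04233, 4.07937.
Z = Σ gᵢe^(−Eᵢ/kT) = 2·e^(−0.141799) + 1·e^(−1.13228) + 1·e^(−2.15344) + 1·e^(−3.04233) + 1·e^(−4.07937) = 1.73559 + 0.322298 + 0.116084 + 0.0477236 + 0.0169181 = 2.23861.
⟨E⟩ = 0.0907781 eV, ⟨E²⟩ = 0.0272808 eV².
C_V/k_B = (⟨E²⟩ − ⟨E⟩²)/(kT)² = (0.0272808 − 0.00824066)/0.0357210 = 0.5330.

0.5330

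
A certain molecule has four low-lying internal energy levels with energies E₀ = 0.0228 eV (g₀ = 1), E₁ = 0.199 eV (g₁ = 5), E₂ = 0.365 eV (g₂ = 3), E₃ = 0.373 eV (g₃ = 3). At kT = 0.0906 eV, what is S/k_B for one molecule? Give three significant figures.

1.64

Eᵢ/kT = 0.25166, 2.1965, 4.0287, 4.1170.
Z = Σ gᵢe^(−Eᵢ/kT) = 1·e^(−0.25166) + 5·e^(−2.1965) + 3·e^(−4.0287) + 3·e^(−4.1170) = 0.77751 + 0.55596 + 0.053392 + 0.048880 = 1.4357.
⟨E⟩ = Σ EᵢPᵢ = 0.11568 eV.
S/k_B = ln Z + ⟨E⟩/kT = ln(1.4357) + 0.11568/0.0906 = 0.36165 + 1.2768 = 1.64.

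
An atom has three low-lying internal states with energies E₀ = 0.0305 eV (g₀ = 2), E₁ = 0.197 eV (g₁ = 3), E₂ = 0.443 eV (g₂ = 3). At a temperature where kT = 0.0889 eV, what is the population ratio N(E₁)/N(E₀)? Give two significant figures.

n₁/n₀ = (g₁/g₀) exp[−(E₁−E₀)/kT] = (3/2) × exp(−(0.1665 eV)/(0.0889 eV)) = (3/2) × exp(-1.873) = 0.23.

0.23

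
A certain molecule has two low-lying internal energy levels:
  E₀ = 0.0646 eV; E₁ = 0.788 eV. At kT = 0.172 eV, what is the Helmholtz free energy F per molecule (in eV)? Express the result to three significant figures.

0.0621 eV

Eᵢ/kT = 0.37558, 4.5814.
Z = Σ e^(−Eᵢ/kT) = e^(−0.37558) + e^(−4.5814) = 0.68689 + 0.010241 = 0.69713.
F = −kT ln Z = −0.172 × ln(0.69713) = −0.172 × -0.36078 = 0.0621 eV.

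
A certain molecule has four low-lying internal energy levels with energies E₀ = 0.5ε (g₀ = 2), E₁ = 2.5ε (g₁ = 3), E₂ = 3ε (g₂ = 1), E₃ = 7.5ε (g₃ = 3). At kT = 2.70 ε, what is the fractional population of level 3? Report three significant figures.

0.0554

Eᵢ/kT = 0.18519, 0.92593, 1.1111, 2.7778.
Z = Σ gᵢe^(−Eᵢ/kT) = 2·e^(−0.18519) + 3·e^(−0.92593) + 1·e^(−1.1111) + 3·e^(−2.7778) = 1.6619 + 1.1885 + 0.32920 + 0.18653 = 3.3661.
P₃ = g₃ e^(−E₃/kT) / Z = 0.18653/3.3661 = 0.0554.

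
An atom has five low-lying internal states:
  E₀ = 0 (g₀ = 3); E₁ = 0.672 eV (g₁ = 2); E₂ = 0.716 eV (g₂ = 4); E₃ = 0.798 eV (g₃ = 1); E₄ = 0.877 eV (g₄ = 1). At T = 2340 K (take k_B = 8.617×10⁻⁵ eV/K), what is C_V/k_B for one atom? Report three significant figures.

0.807

k_BT = 8.617×10⁻⁵ × 2340 K = 0.20164 eV.
Eᵢ/kT = 0, 3.3327, 3.5509, 3.9575, 4.3493.
Z = Σ gᵢe^(−Eᵢ/kT) = 3·e^(−0) + 2·e^(−3.3327) + 4·e^(−3.5509) + 1·e^(−3.9575) + 1·e^(−4.3493) = 3.0000 + 0.071393 + 0.11480 + 0.019111 + 0.012916 = 3.2182.
⟨E⟩ = 0.048708 eV, ⟨E²⟩ = 0.035174 eV².
C_V/k_B = (⟨E²⟩ − ⟨E⟩²)/(kT)² = (0.035174 − 0.0023725)/0.040659 = 0.807.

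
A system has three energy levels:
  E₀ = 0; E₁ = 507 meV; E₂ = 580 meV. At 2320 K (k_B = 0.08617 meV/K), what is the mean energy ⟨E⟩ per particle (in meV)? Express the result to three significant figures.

63.5 meV

k_BT = 0.08617 × 2320 K = 199.91 meV.
Eᵢ/kT = 0, 2.5361, 2.9013.
Z = Σ e^(−Eᵢ/kT) = e^(−0) + e^(−2.5361) + e^(−2.9013) = 1.0000 + 0.079175 + 0.054952 = 1.1341.
⟨E⟩ = Σ Eᵢ e^(−Eᵢ/kT) / Z = (0·1.0000 + 507·0.079175 + 580·0.054952) / 1.1341 = 63.5 meV.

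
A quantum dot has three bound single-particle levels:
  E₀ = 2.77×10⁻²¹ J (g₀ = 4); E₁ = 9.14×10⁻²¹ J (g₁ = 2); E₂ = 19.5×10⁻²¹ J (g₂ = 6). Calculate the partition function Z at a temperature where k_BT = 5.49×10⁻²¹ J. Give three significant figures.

Eᵢ/kT = 0.50455, 1.6648, 3.5519.
Z = Σ gᵢe^(−Eᵢ/kT) = 4·e^(−0.50455) + 2·e^(−1.6648) + 6·e^(−3.5519) = 2.4151 + 0.37846 + 0.17202 = 2.9656.

Z = 2.97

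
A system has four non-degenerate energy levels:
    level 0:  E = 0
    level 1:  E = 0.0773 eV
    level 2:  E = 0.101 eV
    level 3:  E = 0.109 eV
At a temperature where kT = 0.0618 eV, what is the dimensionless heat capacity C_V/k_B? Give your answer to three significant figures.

0.558

Eᵢ/kT = 0, 1.2508, 1.6343, 1.7638.
Z = Σ e^(−Eᵢ/kT) = e^(−0) + e^(−1.2508) + e^(−1.6343) + e^(−1.7638) = 1.0000 + 0.28628 + 0.19509 + 0.17139 = 1.6528.
⟨E⟩ = 0.036614 eV, ⟨E²⟩ = 0.0034711 eV².
C_V/k_B = (⟨E²⟩ − ⟨E⟩²)/(kT)² = (0.0034711 − 0.0013406)/0.0038192 = 0.558.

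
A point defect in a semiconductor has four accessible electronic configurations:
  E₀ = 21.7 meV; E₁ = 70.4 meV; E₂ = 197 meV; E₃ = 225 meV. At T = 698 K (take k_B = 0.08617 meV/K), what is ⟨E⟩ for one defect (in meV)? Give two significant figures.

k_BT = 0.08617 × 698 K = 60.15 meV.
Eᵢ/kT = 0.3608, 1.170, 3.275, 3.741.
Z = Σ e^(−Eᵢ/kT) = e^(−0.3608) + e^(−1.170) + e^(−3.275) + e^(−3.741) = 0.6971 + 0.3104 + 0.03782 + 0.02373 = 1.069.
⟨E⟩ = Σ Eᵢ e^(−Eᵢ/kT) / Z = (21.7·0.6971 + 70.4·0.3104 + 197·0.03782 + 225·0.02373) / 1.069 = 47 meV.

47 meV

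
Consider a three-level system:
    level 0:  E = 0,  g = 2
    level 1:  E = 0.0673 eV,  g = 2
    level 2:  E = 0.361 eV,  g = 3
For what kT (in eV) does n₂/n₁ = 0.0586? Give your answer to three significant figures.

0.0906 eV

n₂/n₁ = (g₂/g₁) exp[−(E₂−E₁)/kT] = 0.0586.
⇒ (E₂−E₁)/kT = ln((3/2)/0.0586) = ln(25.597) = 3.2425.
kT = 0.2937 eV / 3.2425 = 0.0906 eV.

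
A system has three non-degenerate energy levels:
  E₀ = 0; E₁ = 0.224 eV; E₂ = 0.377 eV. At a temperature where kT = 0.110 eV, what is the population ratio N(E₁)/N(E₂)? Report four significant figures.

n₁/n₂ = exp[−(E₁−E₂)/kT] = exp(−(-0.153 eV)/(0.110 eV)) = exp(1.39091) = 4.019.

4.019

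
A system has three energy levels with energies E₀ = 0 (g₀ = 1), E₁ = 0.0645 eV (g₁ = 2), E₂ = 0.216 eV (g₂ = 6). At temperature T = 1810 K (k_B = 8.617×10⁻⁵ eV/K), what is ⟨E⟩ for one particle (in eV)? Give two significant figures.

0.11 eV

k_BT = 8.617×10⁻⁵ × 1810 K = 0.1560 eV.
Eᵢ/kT = 0, 0.4135, 1.385.
Z = Σ gᵢe^(−Eᵢ/kT) = 1·e^(−0) + 2·e^(−0.4135) + 6·e^(−1.385) = 1.000 + 1.323 + 1.502 = 3.825.
⟨E⟩ = Σ Eᵢ gᵢe^(−Eᵢ/kT) / Z = (0·1.000 + 0.0645·1.323 + 0.216·1.502) / 3.825 = 0.11 eV.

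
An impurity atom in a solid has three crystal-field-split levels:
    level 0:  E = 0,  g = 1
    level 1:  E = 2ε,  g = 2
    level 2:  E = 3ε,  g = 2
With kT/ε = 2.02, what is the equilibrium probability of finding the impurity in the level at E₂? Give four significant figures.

Eᵢ/kT = 0, 0.990099, 1.48515.
Z = Σ gᵢe^(−Eᵢ/kT) = 1·e^(−0) + 2·e^(−0.990099) + 2·e^(−1.48515) = 1.00000 + 0.743080 + 0.452937 = 2.19602.
P₂ = g₂ e^(−E₂/kT) / Z = 0.452937/2.19602 = 0.2063.

0.2063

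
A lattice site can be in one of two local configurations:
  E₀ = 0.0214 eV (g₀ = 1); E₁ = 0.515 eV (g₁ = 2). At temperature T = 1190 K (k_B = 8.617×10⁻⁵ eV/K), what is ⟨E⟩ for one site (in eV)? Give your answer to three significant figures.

0.0293 eV

k_BT = 8.617×10⁻⁵ × 1190 K = 0.10254 eV.
Eᵢ/kT = 0.20870, 5.0224.
Z = Σ gᵢe^(−Eᵢ/kT) = 1·e^(−0.20870) + 2·e^(−5.0224) = 0.81164 + 0.013177 = 0.82482.
⟨E⟩ = Σ Eᵢ gᵢe^(−Eᵢ/kT) / Z = (0.0214·0.81164 + 0.515·0.013177) / 0.82482 = 0.0293 eV.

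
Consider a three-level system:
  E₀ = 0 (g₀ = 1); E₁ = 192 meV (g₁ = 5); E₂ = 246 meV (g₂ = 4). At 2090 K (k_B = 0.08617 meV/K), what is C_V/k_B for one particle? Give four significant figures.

k_BT = 0.08617 × 2090 K = 180.095 meV.
Eᵢ/kT = 0, 1.06610, 1.36595.
Z = Σ gᵢe^(−Eᵢ/kT) = 1·e^(−0) + 5·e^(−1.06610) + 4·e^(−1.36595) = 1.00000 + 1.72174 + 1.02055 = 3.74229.
⟨E⟩ = 155.421 meV, ⟨E²⟩ = 33463.4 meV².
C_V/k_B = (⟨E²⟩ − ⟨E⟩²)/(kT)² = (33463.4 − 24155.7)/32434.2 = 0.2870.

0.2870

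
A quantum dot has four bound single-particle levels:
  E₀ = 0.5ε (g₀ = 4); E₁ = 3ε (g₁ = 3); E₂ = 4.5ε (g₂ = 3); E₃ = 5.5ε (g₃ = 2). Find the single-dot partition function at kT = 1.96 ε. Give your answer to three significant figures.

Eᵢ/kT = 0.25510, 1.5306, 2.2959, 2.8061.
Z = Σ gᵢe^(−Eᵢ/kT) = 4·e^(−0.25510) + 3·e^(−1.5306) + 3·e^(−2.2959) + 2·e^(−2.8061) = 3.0994 + 0.64922 + 0.30201 + 0.12088 = 4.1715.

Z = 4.17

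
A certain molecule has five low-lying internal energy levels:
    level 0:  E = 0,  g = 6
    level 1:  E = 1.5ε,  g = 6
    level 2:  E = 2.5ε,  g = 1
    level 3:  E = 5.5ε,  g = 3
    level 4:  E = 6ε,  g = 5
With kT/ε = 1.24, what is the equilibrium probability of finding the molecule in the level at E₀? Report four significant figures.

Eᵢ/kT = 0, 1.20968, 2.01613, 4.43548, 4.83871.
Z = Σ gᵢe^(−Eᵢ/kT) = 6·e^(−0) + 6·e^(−1.20968) + 1·e^(−2.01613) + 3·e^(−4.43548) + 5·e^(−4.83871) = 6.00000 + 1.78976 + 0.133170 + 0.0355481 + 0.0395863 = 7.99806.
P₀ = g₀ e^(−E₀/kT) / Z = 6.00000/7.99806 = 0.7502.

0.7502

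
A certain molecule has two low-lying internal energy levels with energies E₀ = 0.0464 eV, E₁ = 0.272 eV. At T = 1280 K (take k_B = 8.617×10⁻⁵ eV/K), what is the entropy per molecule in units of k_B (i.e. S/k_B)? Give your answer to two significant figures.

0.36

k_BT = 8.617×10⁻⁵ × 1280 K = 0.1103 eV.
Eᵢ/kT = 0.4207, 2.466.
Z = Σ e^(−Eᵢ/kT) = e^(−0.4207) + e^(−2.466) = 0.6566 + 0.08492 = 0.7415.
⟨E⟩ = Σ EᵢPᵢ = 0.07224 eV.
S/k_B = ln Z + ⟨E⟩/kT = ln(0.7415) + 0.07224/0.1103 = -0.2991 + 0.6549 = 0.36.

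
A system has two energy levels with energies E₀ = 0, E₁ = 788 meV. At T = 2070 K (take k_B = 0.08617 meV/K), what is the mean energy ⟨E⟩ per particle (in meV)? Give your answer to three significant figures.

k_BT = 0.08617 × 2070 K = 178.37 meV.
Eᵢ/kT = 0, 4.4178.
Z = Σ e^(−Eᵢ/kT) = e^(−0) + e^(−4.4178) = 1.0000 + 0.012061 = 1.0121.
⟨E⟩ = Σ Eᵢ e^(−Eᵢ/kT) / Z = (0·1.0000 + 788·0.012061) / 1.0121 = 9.39 meV.

9.39 meV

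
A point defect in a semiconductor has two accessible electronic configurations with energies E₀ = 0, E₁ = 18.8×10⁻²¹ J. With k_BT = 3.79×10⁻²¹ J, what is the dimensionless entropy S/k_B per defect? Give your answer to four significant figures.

Eᵢ/kT = 0, 4.96042.
Z = Σ e^(−Eᵢ/kT) = e^(−0) + e^(−4.96042) = 1.00000 + 0.00700998 = 1.00701.
⟨E⟩ = Σ EᵢPᵢ = 0.130870 ×10⁻²¹ J.
S/k_B = ln Z + ⟨E⟩/kT = ln(1.00701) + 0.130870/3.79 = 0.00698554 + 0.0345303 = 0.04152.

0.04152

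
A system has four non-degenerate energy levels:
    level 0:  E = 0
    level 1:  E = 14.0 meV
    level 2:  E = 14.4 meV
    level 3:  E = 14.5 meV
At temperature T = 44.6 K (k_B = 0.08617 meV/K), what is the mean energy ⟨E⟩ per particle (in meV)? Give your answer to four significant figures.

0.9690 meV

k_BT = 0.08617 × 44.6 K = 3.84318 meV.
Eᵢ/kT = 0, 3.64282, 3.74690, 3.77292.
Z = Σ e^(−Eᵢ/kT) = e^(−0) + e^(−3.64282) + e^(−3.74690) + e^(−3.77292) = 1.00000 + 0.0261784 + 0.0235908 + 0.0229848 = 1.07275.
⟨E⟩ = Σ Eᵢ e^(−Eᵢ/kT) / Z = (0·1.00000 + 14.0·0.0261784 + 14.4·0.0235908 + 14.5·0.0229848) / 1.07275 = 0.9690 meV.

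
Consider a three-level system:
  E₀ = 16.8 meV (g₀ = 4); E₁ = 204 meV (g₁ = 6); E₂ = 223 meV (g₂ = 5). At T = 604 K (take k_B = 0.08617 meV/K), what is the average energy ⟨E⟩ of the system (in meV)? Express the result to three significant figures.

28.6 meV

k_BT = 0.08617 × 604 K = 52.047 meV.
Eᵢ/kT = 0.32279, 3.9195, 4.2846.
Z = Σ gᵢe^(−Eᵢ/kT) = 4·e^(−0.32279) + 6·e^(−3.9195) + 5·e^(−4.2846) = 2.8965 + 0.11911 + 0.068896 = 3.0845.
⟨E⟩ = Σ Eᵢ gᵢe^(−Eᵢ/kT) / Z = (16.8·2.8965 + 204·0.11911 + 223·0.068896) / 3.0845 = 28.6 meV.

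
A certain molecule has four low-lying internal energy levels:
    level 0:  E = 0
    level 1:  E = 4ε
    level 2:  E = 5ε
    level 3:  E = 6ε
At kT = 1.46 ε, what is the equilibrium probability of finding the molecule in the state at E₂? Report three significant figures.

0.0292

Eᵢ/kT = 0, 2.7397, 3.4247, 4.1096.
Z = Σ e^(−Eᵢ/kT) = e^(−0) + e^(−2.7397) + e^(−3.4247) + e^(−4.1096) = 1.0000 + 0.064590 + 0.032559 + 0.016414 = 1.1136.
P₂ = e^(−E₂/kT) / Z = 0.032559/1.1136 = 0.0292.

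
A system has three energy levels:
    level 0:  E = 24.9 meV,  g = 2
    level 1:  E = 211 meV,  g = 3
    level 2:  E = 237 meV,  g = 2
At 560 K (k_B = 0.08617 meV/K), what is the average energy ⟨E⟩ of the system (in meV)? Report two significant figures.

33 meV

k_BT = 0.08617 × 560 K = 48.26 meV.
Eᵢ/kT = 0.5160, 4.372, 4.911.
Z = Σ gᵢe^(−Eᵢ/kT) = 2·e^(−0.5160) + 3·e^(−4.372) + 2·e^(−4.911) = 1.194 + 0.03788 + 0.01473 = 1.247.
⟨E⟩ = Σ Eᵢ gᵢe^(−Eᵢ/kT) / Z = (24.9·1.194 + 211·0.03788 + 237·0.01473) / 1.247 = 33 meV.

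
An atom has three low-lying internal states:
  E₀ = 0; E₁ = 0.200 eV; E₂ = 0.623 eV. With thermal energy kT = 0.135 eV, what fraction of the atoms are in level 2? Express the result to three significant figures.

Eᵢ/kT = 0, 1.4815, 4.6148.
Z = Σ e^(−Eᵢ/kT) = e^(−0) + e^(−1.4815) + e^(−4.6148) = 1.0000 + 0.22730 + 0.0099042 = 1.2372.
P₂ = e^(−E₂/kT) / Z = 0.0099042/1.2372 = 0.00801.

0.00801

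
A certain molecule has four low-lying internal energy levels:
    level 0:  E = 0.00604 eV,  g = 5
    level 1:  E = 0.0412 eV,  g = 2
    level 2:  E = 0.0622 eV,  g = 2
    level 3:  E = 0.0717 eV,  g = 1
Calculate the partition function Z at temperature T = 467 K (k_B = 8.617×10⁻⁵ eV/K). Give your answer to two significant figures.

Z = 5.6

k_BT = 8.617×10⁻⁵ × 467 K = 0.04024 eV.
Eᵢ/kT = 0.1501, 1.024, 1.546, 1.782.
Z = Σ gᵢe^(−Eᵢ/kT) = 5·e^(−0.1501) + 2·e^(−1.024) + 2·e^(−1.546) + 1·e^(−1.782) = 4.303 + 0.7183 + 0.4262 + 0.1683 = 5.616.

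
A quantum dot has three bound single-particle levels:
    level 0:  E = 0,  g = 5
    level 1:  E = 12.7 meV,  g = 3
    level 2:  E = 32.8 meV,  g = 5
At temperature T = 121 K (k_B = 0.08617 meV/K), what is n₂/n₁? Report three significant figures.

0.242

k_BT = 0.08617 × 121 K = 10.427 meV.
n₂/n₁ = (g₂/g₁) exp[−(E₂−E₁)/kT] = (5/3) × exp(−(20.1 meV)/(10.427 meV)) = (5/3) × exp(-1.9277) = 0.242.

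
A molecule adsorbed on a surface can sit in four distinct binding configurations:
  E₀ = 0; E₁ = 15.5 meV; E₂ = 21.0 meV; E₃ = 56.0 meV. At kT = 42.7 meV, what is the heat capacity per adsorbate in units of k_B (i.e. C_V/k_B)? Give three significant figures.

Eᵢ/kT = 0, 0.36300, 0.49180, 1.3115.
Z = Σ e^(−Eᵢ/kT) = e^(−0) + e^(−0.36300) + e^(−0.49180) + e^(−1.3115) = 1.0000 + 0.69559 + 0.61152 + 0.26942 = 2.5765.
⟨E⟩ = 15.025 meV, ⟨E²⟩ = 497.46 meV².
C_V/k_B = (⟨E²⟩ − ⟨E⟩²)/(kT)² = (497.46 − 225.75)/1823.3 = 0.149.

0.149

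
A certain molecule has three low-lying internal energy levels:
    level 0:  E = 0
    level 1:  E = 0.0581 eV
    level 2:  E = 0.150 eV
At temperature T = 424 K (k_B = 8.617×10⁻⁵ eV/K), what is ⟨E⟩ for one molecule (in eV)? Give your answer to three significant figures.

0.0117 eV

k_BT = 8.617×10⁻⁵ × 424 K = 0.036536 eV.
Eᵢ/kT = 0, 1.5902, 4.1055.
Z = Σ e^(−Eᵢ/kT) = e^(−0) + e^(−1.5902) + e^(−4.1055) = 1.0000 + 0.20388 + 0.016482 = 1.2204.
⟨E⟩ = Σ Eᵢ e^(−Eᵢ/kT) / Z = (0·1.0000 + 0.0581·0.20388 + 0.150·0.016482) / 1.2204 = 0.0117 eV.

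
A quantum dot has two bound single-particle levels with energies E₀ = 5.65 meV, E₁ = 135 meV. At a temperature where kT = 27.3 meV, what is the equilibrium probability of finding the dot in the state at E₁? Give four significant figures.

Eᵢ/kT = 0.206960, 4.94505.
Z = Σ e^(−Eᵢ/kT) = e^(−0.206960) + e^(−4.94505) = 0.813052 + 0.00711856 = 0.820171.
P₁ = e^(−E₁/kT) / Z = 0.00711856/0.820171 = 0.008679.

0.008679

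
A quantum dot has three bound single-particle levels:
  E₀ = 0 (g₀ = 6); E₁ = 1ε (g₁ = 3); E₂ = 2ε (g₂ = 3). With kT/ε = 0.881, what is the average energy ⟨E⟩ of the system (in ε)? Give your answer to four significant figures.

0.2178 ε

Eᵢ/kT = 0, 1.13507, 2.27015.
Z = Σ gᵢe^(−Eᵢ/kT) = 6·e^(−0) + 3·e^(−1.13507) + 3·e^(−2.27015) = 6.00000 + 0.964199 + 0.309890 = 7.27409.
⟨E⟩ = Σ Eᵢ gᵢe^(−Eᵢ/kT) / Z = (0·6.00000 + 1·0.964199 + 2·0.309890) / 7.27409 = 0.2178 ε.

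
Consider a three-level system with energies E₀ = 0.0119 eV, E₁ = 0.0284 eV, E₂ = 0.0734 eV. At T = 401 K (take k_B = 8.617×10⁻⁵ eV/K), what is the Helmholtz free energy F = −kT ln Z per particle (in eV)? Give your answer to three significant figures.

k_BT = 8.617×10⁻⁵ × 401 K = 0.034554 eV.
Eᵢ/kT = 0.34439, 0.82190, 2.1242.
Z = Σ e^(−Eᵢ/kT) = e^(−0.34439) + e^(−0.82190) + e^(−2.1242) = 0.70865 + 0.43960 + 0.11953 = 1.2678.
F = −kT ln Z = −0.034554 × ln(1.2678) = −0.034554 × 0.23728 = -0.00820 eV.

-0.00820 eV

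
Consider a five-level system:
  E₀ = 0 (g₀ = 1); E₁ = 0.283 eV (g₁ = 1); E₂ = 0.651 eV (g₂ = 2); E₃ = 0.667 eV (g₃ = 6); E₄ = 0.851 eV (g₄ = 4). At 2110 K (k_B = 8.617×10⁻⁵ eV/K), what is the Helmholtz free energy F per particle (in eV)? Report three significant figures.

-0.0684 eV

k_BT = 8.617×10⁻⁵ × 2110 K = 0.18182 eV.
Eᵢ/kT = 0, 1.5565, 3.5805, 3.6685, 4.6805.
Z = Σ gᵢe^(−Eᵢ/kT) = 1·e^(−0) + 1·e^(−1.5565) + 2·e^(−3.5805) + 6·e^(−3.6685) + 4·e^(−4.6805) = 1.0000 + 0.21087 + 0.055724 + 0.15309 + 0.037098 = 1.4568.
F = −kT ln Z = −0.18182 × ln(1.4568) = −0.18182 × 0.37624 = -0.0684 eV.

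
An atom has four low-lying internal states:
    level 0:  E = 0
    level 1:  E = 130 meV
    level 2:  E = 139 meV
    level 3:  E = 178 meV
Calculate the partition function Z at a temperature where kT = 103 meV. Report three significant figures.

Z = 1.72

Eᵢ/kT = 0, 1.2621, 1.3495, 1.7282.
Z = Σ e^(−Eᵢ/kT) = e^(−0) + e^(−1.2621) + e^(−1.3495) + e^(−1.7282) = 1.0000 + 0.28306 + 0.25937 + 0.17760 = 1.7200.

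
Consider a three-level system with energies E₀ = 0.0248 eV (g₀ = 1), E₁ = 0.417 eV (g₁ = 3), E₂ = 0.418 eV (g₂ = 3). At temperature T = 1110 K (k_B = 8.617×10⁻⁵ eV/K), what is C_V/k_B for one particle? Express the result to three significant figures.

k_BT = 8.617×10⁻⁵ × 1110 K = 0.095649 eV.
Eᵢ/kT = 0.25928, 4.3597, 4.3701.
Z = Σ gᵢe^(−Eᵢ/kT) = 1·e^(−0.25928) + 3·e^(−4.3597) + 3·e^(−4.3701) = 0.77161 + 0.038347 + 0.037950 = 0.84791.
⟨E⟩ = 0.060136 eV, ⟨E²⟩ = 0.016244 eV².
C_V/k_B = (⟨E²⟩ − ⟨E⟩²)/(kT)² = (0.016244 − 0.0036163)/0.0091487 = 1.38.

1.38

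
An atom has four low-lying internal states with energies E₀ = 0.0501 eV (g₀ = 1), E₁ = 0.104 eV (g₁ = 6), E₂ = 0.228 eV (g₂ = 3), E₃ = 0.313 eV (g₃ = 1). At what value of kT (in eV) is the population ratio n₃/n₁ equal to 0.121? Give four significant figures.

n₃/n₁ = (g₃/g₁) exp[−(E₃−E₁)/kT] = 0.121.
⇒ (E₃−E₁)/kT = ln((1/6)/0.121) = ln(1.37741) = 0.320205.
kT = 0.209 eV / 0.320205 = 0.6527 eV.

0.6527 eV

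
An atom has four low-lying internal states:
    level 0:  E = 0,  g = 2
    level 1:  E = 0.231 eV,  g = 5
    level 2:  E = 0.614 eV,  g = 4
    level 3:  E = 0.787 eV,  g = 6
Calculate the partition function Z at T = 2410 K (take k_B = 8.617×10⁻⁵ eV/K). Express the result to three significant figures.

Z = 3.99

k_BT = 8.617×10⁻⁵ × 2410 K = 0.20767 eV.
Eᵢ/kT = 0, 1.1123, 2.9566, 3.7897.
Z = Σ gᵢe^(−Eᵢ/kT) = 2·e^(−0) + 5·e^(−1.1123) + 4·e^(−2.9566) + 6·e^(−3.7897) = 2.0000 + 1.6440 + 0.20798 + 0.13561 = 3.9876.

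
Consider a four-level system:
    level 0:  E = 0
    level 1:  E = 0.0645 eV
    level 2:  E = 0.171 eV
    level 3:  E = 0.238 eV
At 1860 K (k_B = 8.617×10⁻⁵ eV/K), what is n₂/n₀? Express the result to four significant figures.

0.3441

k_BT = 8.617×10⁻⁵ × 1860 K = 0.160276 eV.
n₂/n₀ = exp[−(E₂−E₀)/kT] = exp(−(0.171 eV)/(0.160276 eV)) = exp(-1.06691) = 0.3441.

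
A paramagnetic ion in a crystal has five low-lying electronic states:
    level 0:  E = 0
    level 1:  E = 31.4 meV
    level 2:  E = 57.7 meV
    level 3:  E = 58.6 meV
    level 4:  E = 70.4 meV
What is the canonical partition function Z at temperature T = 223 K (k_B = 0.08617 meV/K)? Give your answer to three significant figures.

k_BT = 0.08617 × 223 K = 19.216 meV.
Eᵢ/kT = 0, 1.6341, 3.0027, 3.0495, 3.6636.
Z = Σ e^(−Eᵢ/kT) = e^(−0) + e^(−1.6341) + e^(−3.0027) + e^(−3.0495) + e^(−3.6636) = 1.0000 + 0.19513 + 0.049653 + 0.047383 + 0.025640 = 1.3178.

Z = 1.32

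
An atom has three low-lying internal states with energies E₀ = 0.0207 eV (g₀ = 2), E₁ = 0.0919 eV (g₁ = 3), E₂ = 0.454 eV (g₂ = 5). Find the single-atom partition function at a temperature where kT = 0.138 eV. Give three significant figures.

Eᵢ/kT = 0.15000, 0.66594, 3.2899.
Z = Σ gᵢe^(−Eᵢ/kT) = 2·e^(−0.15000) + 3·e^(−0.66594) + 5·e^(−3.2899) = 1.7214 + 1.5414 + 0.18629 = 3.4491.

Z = 3.45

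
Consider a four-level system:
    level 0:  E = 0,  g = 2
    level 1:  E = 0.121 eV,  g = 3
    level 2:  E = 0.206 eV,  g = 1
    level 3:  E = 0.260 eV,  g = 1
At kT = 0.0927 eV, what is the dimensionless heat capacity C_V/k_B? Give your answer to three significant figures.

0.560

Eᵢ/kT = 0, 1.3053, 2.2222, 2.8047.
Z = Σ gᵢe^(−Eᵢ/kT) = 2·e^(−0) + 3·e^(−1.3053) + 1·e^(−2.2222) + 1·e^(−2.8047) = 2.0000 + 0.81327 + 0.10837 + 0.060525 = 2.9822.
⟨E⟩ = 0.045760 eV, ⟨E²⟩ = 0.0069068 eV².
C_V/k_B = (⟨E²⟩ − ⟨E⟩²)/(kT)² = (0.0069068 − 0.0020940)/0.0085933 = 0.560.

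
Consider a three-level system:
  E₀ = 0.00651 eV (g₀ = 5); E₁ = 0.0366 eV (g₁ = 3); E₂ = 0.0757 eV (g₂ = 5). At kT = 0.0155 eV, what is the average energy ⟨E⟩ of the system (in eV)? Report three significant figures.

Eᵢ/kT = 0.42000, 2.3613, 4.8839.
Z = Σ gᵢe^(−Eᵢ/kT) = 5·e^(−0.42000) + 3·e^(−2.3613) + 5·e^(−4.8839) = 3.2852 + 0.28289 + 0.037837 = 3.6059.
⟨E⟩ = Σ Eᵢ gᵢe^(−Eᵢ/kT) / Z = (0.00651·3.2852 + 0.0366·0.28289 + 0.0757·0.037837) / 3.6059 = 0.00960 eV.

0.00960 eV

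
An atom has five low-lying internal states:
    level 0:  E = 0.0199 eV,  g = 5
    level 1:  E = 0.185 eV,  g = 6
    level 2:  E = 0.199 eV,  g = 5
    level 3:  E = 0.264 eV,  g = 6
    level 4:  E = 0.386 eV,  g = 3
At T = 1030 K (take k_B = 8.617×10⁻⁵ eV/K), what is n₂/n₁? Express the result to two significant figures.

k_BT = 8.617×10⁻⁵ × 1030 K = 0.08876 eV.
n₂/n₁ = (g₂/g₁) exp[−(E₂−E₁)/kT] = (5/6) × exp(−(0.014 eV)/(0.08876 eV)) = (5/6) × exp(-0.1577) = 0.71.

0.71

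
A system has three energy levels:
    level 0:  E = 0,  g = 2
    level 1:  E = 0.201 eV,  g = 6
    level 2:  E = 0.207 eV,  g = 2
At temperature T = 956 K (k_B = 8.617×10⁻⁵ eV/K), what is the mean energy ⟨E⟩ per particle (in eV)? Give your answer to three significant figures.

k_BT = 8.617×10⁻⁵ × 956 K = 0.082379 eV.
Eᵢ/kT = 0, 2.4399, 2.5128.
Z = Σ gᵢe^(−Eᵢ/kT) = 2·e^(−0) + 6·e^(−2.4399) + 2·e^(−2.5128) = 2.0000 + 0.52302 + 0.16208 = 2.6851.
⟨E⟩ = Σ Eᵢ gᵢe^(−Eᵢ/kT) / Z = (0·2.0000 + 0.201·0.52302 + 0.207·0.16208) / 2.6851 = 0.0516 eV.

0.0516 eV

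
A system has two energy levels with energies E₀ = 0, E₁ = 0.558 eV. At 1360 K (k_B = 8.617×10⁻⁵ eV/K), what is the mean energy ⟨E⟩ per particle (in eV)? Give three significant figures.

k_BT = 8.617×10⁻⁵ × 1360 K = 0.11719 eV.
Eᵢ/kT = 0, 4.7615.
Z = Σ e^(−Eᵢ/kT) = e^(−0) + e^(−4.7615) = 1.0000 + 0.0085528 = 1.0086.
⟨E⟩ = Σ Eᵢ e^(−Eᵢ/kT) / Z = (0·1.0000 + 0.558·0.0085528) / 1.0086 = 0.00473 eV.

0.00473 eV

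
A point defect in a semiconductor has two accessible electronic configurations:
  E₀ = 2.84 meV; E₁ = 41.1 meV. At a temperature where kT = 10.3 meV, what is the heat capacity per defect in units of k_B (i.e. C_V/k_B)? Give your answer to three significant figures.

Eᵢ/kT = 0.27573, 3.9903.
Z = Σ e^(−Eᵢ/kT) = e^(−0.27573) + e^(−3.9903) = 0.75902 + 0.018494 = 0.77751.
⟨E⟩ = 3.7501 meV, ⟨E²⟩ = 48.054 meV².
C_V/k_B = (⟨E²⟩ − ⟨E⟩²)/(kT)² = (48.054 − 14.063)/106.09 = 0.320.

0.320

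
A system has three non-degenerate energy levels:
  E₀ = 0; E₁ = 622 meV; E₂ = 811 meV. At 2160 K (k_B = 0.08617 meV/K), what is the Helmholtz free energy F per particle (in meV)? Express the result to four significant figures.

k_BT = 0.08617 × 2160 K = 186.127 meV.
Eᵢ/kT = 0, 3.34180, 4.35724.
Z = Σ e^(−Eᵢ/kT) = e^(−0) + e^(−3.34180) + e^(−4.35724) = 1.00000 + 0.0353732 + 0.0128137 = 1.04819.
F = −kT ln Z = −186.127 × ln(1.04819) = −186.127 × 0.0470649 = -8.760 meV.

-8.760 meV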